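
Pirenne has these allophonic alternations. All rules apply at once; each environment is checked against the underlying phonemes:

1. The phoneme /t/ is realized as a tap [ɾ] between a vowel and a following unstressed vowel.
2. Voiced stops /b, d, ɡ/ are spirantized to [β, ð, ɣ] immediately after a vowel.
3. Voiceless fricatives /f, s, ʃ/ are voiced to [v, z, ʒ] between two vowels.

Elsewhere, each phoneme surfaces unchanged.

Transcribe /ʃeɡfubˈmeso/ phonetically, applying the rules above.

[ʃeɣfuβˈmezo]

/ʃ/ (word-initial) fails the environment for rule 3, so it stays [ʃ].
/e/ — not in any rule's target class → [e].
/ɡ/ — between /e/ and /f/, immediately after a vowel — surfaces as [ɣ] (rule 2).
/f/ (between /ɡ/ and /u/) is in the target of rule 3 but the environment (between two vowels) is not met → [f].
/u/ (between /f/ and /b/): no rule targets it → [u].
Rule 2 applies to /b/ (between /u/ and /m/: immediately after a vowel) → [β].
/m/ (between /b/ and /e/): no rule targets it → [m].
/e/ — not in any rule's target class → [e].
/s/ — between /e/ and /o/, between two vowels — surfaces as [z] (rule 3).
/o/ — not in any rule's target class → [o].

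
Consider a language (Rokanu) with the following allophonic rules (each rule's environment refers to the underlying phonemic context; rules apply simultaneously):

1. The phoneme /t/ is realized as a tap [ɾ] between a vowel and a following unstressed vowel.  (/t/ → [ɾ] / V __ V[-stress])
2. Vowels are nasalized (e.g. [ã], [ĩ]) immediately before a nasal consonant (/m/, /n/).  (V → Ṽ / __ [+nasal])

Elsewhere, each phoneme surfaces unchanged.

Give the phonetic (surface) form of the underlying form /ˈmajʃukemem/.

/m/ stays [m].
/a/ (between /m/ and /j/) fails the environment for rule 2, so it stays [a].
/j/ (between /a/ and /ʃ/): no rule targets it → [j].
/ʃ/ stays [ʃ].
/u/ (between /ʃ/ and /k/) is in the target of rule 2 but the environment (before a nasal consonant) is not met → [u].
/k/ (between /u/ and /e/) is unaffected → [k].
/e/ (between /k/ and /m/): before a nasal consonant, so rule 2 applies → [ẽ].
/m/ — not in any rule's target class → [m].
/e/ meets the environment for rule 2 (before a nasal consonant) → [ẽ].
/m/ — not in any rule's target class → [m].

[ˈmajʃukẽmẽm]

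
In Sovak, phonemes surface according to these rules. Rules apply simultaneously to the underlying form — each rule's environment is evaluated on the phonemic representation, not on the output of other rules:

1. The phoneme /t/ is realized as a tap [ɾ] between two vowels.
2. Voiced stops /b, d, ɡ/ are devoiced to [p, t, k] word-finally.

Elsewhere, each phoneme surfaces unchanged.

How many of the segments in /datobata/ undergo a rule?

2

Segments that undergo a rule: /t/ → [ɾ] (rule 1); /t/ → [ɾ] (rule 1).
All other segments surface unchanged.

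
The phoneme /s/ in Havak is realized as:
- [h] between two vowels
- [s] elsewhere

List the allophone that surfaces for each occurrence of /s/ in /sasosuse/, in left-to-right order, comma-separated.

[s], [h], [h], [h]

Occurrence 1 (position 1): no conditioning environment matches → elsewhere allophone [s].
Occurrence 2 (position 3): between two vowels → [h].
Occurrence 3 (position 5): between two vowels → [h].
Occurrence 4 (position 7): between two vowels → [h].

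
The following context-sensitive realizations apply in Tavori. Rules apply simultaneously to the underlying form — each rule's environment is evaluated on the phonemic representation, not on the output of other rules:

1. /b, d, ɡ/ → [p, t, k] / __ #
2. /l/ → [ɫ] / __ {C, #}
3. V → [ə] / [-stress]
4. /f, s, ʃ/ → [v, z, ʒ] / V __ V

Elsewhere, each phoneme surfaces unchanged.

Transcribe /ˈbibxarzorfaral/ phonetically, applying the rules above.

[ˈbibxərzərfərəɫ]

/b/ — word-initial; rule 1 does not apply here → [b].
/i/ (between /b/ and /b/) is in the target of rule 3 but the environment (in an unstressed syllable) is not met → [i].
/b/ (between /i/ and /x/) is in the target of rule 1 but the environment (word-finally) is not met → [b].
/x/ — not in any rule's target class → [x].
/a/ meets the environment for rule 3 (in an unstressed syllable) → [ə].
/r/ stays [r].
/z/ (between /r/ and /o/) is unaffected → [z].
/o/ (between /z/ and /r/): in an unstressed syllable, so rule 3 applies → [ə].
/r/ (between /o/ and /f/): no rule targets it → [r].
/f/ — between /r/ and /a/; rule 4 does not apply here → [f].
/a/ (between /f/ and /r/): in an unstressed syllable, so rule 3 applies → [ə].
/r/ — not in any rule's target class → [r].
/a/ (between /r/ and /l/): in an unstressed syllable, so rule 3 applies → [ə].
/l/ (word-final): word-finally or immediately before a consonant, so rule 2 applies → [ɫ].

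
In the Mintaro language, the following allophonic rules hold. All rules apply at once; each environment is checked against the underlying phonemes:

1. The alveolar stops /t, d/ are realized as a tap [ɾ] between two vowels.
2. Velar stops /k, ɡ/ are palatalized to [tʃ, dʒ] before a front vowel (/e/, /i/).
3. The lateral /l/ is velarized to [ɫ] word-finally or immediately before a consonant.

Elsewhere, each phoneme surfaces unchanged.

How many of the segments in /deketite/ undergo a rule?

3

Segments that undergo a rule: /k/ → [tʃ] (rule 2); /t/ → [ɾ] (rule 1); /t/ → [ɾ] (rule 1).
All other segments surface unchanged.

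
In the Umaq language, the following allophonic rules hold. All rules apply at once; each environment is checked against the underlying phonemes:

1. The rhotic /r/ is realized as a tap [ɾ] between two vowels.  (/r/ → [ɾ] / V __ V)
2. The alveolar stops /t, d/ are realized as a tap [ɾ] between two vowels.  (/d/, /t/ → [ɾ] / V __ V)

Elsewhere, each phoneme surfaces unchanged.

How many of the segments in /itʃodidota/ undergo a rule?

3

Segments that undergo a rule: /d/ → [ɾ] (rule 2); /d/ → [ɾ] (rule 2); /t/ → [ɾ] (rule 2).
All other segments surface unchanged.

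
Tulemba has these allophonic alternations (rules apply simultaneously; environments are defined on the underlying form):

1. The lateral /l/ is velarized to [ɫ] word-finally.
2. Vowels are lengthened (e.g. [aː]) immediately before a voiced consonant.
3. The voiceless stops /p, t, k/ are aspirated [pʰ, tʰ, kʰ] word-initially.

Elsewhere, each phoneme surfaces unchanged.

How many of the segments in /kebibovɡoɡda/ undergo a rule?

Segments that undergo a rule: /k/ → [kʰ] (rule 3); /e/ → [eː] (rule 2); /i/ → [iː] (rule 2); /o/ → [oː] (rule 2); /o/ → [oː] (rule 2).
All other segments surface unchanged.

5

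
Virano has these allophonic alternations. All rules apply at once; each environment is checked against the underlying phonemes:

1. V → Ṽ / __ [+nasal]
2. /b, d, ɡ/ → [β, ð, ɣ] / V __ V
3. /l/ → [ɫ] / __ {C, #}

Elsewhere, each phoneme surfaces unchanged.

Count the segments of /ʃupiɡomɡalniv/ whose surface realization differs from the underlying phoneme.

Segments that undergo a rule: /ɡ/ → [ɣ] (rule 2); /o/ → [õ] (rule 1); /l/ → [ɫ] (rule 3).
All other segments surface unchanged.

3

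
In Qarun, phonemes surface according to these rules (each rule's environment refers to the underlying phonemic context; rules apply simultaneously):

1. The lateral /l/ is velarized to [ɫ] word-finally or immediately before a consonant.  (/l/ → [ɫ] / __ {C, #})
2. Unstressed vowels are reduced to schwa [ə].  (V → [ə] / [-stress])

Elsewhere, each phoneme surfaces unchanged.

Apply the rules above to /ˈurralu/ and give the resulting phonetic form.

/u/ (word-initial) is in the target of rule 2 but the environment (in an unstressed syllable) is not met → [u].
/r/ (between /u/ and /r/): no rule targets it → [r].
/r/ (between /r/ and /a/) is unaffected → [r].
/a/ meets the environment for rule 2 (in an unstressed syllable) → [ə].
/l/ (between /a/ and /u/): rule 1 targets it, but not word-finally or immediately before a consonant → unchanged [l].
/u/ meets the environment for rule 2 (in an unstressed syllable) → [ə].

[ˈurrələ]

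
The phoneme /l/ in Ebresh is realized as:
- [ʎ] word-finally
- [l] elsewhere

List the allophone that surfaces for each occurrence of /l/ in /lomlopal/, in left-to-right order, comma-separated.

Occurrence 1 (position 1): no conditioning environment matches → elsewhere allophone [l].
Occurrence 2 (position 4): no conditioning environment matches → elsewhere allophone [l].
Occurrence 3 (position 8): word-finally → [ʎ].

[l], [l], [ʎ]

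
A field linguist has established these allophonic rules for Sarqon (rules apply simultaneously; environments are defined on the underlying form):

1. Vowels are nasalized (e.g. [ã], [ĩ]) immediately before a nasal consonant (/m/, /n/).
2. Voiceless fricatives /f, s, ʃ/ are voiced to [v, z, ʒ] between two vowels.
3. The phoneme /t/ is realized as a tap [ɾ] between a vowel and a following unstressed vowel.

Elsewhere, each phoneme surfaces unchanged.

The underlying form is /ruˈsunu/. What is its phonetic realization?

[ruˈzũnu]

/r/ stays [r].
/u/ (between /r/ and /s/) fails the environment for rule 1, so it stays [u].
/s/ — between /u/ and /u/, between two vowels — surfaces as [z] (rule 2).
/u/ (between /s/ and /n/): before a nasal consonant, so rule 1 applies → [ũ].
/n/ stays [n].
/u/ — word-final; rule 1 does not apply here → [u].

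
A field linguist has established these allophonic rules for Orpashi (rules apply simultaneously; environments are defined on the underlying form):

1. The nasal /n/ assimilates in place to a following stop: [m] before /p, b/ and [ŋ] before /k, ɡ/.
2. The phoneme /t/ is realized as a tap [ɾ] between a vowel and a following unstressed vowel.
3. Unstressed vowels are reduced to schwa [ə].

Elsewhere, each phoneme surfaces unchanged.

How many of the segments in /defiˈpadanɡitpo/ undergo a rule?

6

Segments that undergo a rule: /e/ → [ə] (rule 3); /i/ → [ə] (rule 3); /a/ → [ə] (rule 3); /n/ → [ŋ] (rule 1); /i/ → [ə] (rule 3); /o/ → [ə] (rule 3).
All other segments surface unchanged.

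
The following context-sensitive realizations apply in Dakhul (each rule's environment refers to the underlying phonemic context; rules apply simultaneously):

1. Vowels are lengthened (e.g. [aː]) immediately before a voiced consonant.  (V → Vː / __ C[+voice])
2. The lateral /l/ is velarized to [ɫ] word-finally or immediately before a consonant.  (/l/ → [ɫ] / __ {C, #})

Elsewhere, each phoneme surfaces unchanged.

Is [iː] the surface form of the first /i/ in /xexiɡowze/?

/i/ (between /x/ and /ɡ/) occurs before a voiced consonant → [iː] by rule 1.
The actual realization is [iː], which matches [iː].

Yes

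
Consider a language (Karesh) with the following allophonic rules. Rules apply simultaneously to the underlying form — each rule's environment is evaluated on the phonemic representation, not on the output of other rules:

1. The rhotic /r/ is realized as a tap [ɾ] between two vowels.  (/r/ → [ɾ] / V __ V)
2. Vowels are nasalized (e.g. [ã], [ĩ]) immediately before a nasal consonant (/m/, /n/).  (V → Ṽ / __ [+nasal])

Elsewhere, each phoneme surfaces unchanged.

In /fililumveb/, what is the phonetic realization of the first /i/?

[i]

/i/ — between /f/ and /l/; rule 2 does not apply here → [i].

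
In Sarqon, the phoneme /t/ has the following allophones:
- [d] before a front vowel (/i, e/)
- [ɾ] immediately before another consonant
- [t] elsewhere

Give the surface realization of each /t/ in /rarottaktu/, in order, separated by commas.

Occurrence 1 (position 5): immediately before another consonant → [ɾ].
Occurrence 2 (position 6): no conditioning environment matches → elsewhere allophone [t].
Occurrence 3 (position 9): no conditioning environment matches → elsewhere allophone [t].

[ɾ], [t], [t]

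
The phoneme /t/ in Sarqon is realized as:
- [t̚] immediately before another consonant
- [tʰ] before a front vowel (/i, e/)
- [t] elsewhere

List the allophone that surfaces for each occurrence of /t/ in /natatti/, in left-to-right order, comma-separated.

Occurrence 1 (position 3): no conditioning environment matches → elsewhere allophone [t].
Occurrence 2 (position 5): immediately before another consonant → [t̚].
Occurrence 3 (position 6): before a front vowel (/i, e/) → [tʰ].

[t], [t̚], [tʰ]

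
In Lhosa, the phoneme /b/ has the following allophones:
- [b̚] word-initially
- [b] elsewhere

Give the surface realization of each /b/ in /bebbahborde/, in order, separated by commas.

Occurrence 1 (position 1): word-initially → [b̚].
Occurrence 2 (position 3): no conditioning environment matches → elsewhere allophone [b].
Occurrence 3 (position 4): no conditioning environment matches → elsewhere allophone [b].
Occurrence 4 (position 7): no conditioning environment matches → elsewhere allophone [b].

[b̚], [b], [b], [b]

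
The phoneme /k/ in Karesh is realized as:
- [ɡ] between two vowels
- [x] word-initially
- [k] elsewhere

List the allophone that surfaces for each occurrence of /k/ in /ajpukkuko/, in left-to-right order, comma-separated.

Occurrence 1 (position 5): no conditioning environment matches → elsewhere allophone [k].
Occurrence 2 (position 6): no conditioning environment matches → elsewhere allophone [k].
Occurrence 3 (position 8): between two vowels → [ɡ].

[k], [k], [ɡ]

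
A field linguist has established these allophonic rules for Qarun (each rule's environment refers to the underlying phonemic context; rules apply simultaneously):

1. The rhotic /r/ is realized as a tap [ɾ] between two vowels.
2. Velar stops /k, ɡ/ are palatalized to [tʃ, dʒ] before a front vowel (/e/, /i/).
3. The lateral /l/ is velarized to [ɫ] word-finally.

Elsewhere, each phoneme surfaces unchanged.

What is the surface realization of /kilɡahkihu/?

/k/ (word-initial) occurs before a front vowel → [tʃ] by rule 2.
/i/ (between /k/ and /l/): no rule targets it → [i].
/l/ (between /i/ and /ɡ/) is in the target of rule 3 but the environment (word-finally) is not met → [l].
/ɡ/ — between /l/ and /a/; rule 2 does not apply here → [ɡ].
/a/ — not in any rule's target class → [a].
/h/ — not in any rule's target class → [h].
/k/ (between /h/ and /i/): before a front vowel, so rule 2 applies → [tʃ].
/i/ — not in any rule's target class → [i].
/h/ (between /i/ and /u/) is unaffected → [h].
/u/ stays [u].

[tʃilɡahtʃihu]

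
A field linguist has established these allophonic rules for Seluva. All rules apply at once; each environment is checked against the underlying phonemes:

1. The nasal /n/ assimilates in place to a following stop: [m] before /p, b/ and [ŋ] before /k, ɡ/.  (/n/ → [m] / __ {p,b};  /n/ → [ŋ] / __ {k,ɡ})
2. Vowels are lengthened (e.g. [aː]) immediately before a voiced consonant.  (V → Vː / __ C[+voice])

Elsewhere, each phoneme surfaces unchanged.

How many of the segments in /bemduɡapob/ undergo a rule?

3

Segments that undergo a rule: /e/ → [eː] (rule 2); /u/ → [uː] (rule 2); /o/ → [oː] (rule 2).
All other segments surface unchanged.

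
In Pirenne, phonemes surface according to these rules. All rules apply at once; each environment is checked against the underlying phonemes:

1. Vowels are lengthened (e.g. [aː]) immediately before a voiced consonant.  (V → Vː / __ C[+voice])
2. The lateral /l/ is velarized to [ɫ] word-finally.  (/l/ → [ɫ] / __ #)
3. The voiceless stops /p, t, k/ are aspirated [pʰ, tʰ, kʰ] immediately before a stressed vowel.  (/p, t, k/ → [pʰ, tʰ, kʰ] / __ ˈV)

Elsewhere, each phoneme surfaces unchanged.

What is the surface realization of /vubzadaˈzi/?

/u/ (between /v/ and /b/): before a voiced consonant, so rule 1 applies → [uː].
/a/ meets the environment for rule 1 (before a voiced consonant) → [aː].
/a/ meets the environment for rule 1 (before a voiced consonant) → [aː].
/i/ (word-final): rule 1 targets it, but not before a voiced consonant → unchanged [i].

[vuːbzaːdaːˈzi]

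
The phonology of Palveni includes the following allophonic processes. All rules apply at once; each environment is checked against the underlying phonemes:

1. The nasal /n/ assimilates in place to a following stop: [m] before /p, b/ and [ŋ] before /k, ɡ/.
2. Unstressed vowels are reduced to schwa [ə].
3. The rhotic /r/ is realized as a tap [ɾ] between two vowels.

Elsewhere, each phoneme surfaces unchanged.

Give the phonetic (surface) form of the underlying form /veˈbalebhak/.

/v/ — not in any rule's target class → [v].
/e/ meets the environment for rule 2 (in an unstressed syllable) → [ə].
/b/ stays [b].
/a/ (between /b/ and /l/): rule 2 targets it, but not in an unstressed syllable → unchanged [a].
/l/ stays [l].
/e/ — between /l/ and /b/, in an unstressed syllable — surfaces as [ə] (rule 2).
/b/ stays [b].
/h/ (between /b/ and /a/): no rule targets it → [h].
/a/ — between /h/ and /k/, in an unstressed syllable — surfaces as [ə] (rule 2).
/k/ (word-final) is unaffected → [k].

[vəˈbaləbhək]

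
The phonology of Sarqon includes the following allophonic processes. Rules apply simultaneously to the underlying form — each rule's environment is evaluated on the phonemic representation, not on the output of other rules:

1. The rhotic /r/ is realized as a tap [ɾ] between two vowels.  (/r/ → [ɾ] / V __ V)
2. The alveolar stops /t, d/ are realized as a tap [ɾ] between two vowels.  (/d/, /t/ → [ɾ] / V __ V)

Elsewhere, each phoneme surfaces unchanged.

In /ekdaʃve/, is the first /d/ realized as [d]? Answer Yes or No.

Yes

/d/ (between /k/ and /a/): rule 2 targets it, but not between two vowels → unchanged [d].
The actual realization is [d], which matches [d].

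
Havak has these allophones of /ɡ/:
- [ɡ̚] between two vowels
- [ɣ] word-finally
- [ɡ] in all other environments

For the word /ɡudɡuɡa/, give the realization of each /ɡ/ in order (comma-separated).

Occurrence 1 (position 1): no conditioning environment matches → elsewhere allophone [ɡ].
Occurrence 2 (position 4): no conditioning environment matches → elsewhere allophone [ɡ].
Occurrence 3 (position 6): between two vowels → [ɡ̚].

[ɡ], [ɡ], [ɡ̚]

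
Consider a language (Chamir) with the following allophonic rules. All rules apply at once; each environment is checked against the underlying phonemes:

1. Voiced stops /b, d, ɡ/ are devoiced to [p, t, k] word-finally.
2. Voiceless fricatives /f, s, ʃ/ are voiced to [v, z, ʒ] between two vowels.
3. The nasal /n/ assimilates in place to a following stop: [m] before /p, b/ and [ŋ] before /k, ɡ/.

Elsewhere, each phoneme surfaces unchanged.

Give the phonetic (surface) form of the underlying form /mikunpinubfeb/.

/m/ stays [m].
/i/ (between /m/ and /k/) is unaffected → [i].
/k/ — not in any rule's target class → [k].
/u/ stays [u].
Rule 3 applies to /n/ (between /u/ and /p/: before a labial or velar stop) → [m].
/p/ (between /n/ and /i/): no rule targets it → [p].
/i/ (between /p/ and /n/) is unaffected → [i].
/n/ — between /i/ and /u/; rule 3 does not apply here → [n].
/u/ — not in any rule's target class → [u].
/b/ (between /u/ and /f/): rule 1 targets it, but not word-finally → unchanged [b].
/f/ (between /b/ and /e/) is in the target of rule 2 but the environment (between two vowels) is not met → [f].
/e/ (between /f/ and /b/) is unaffected → [e].
Rule 1 applies to /b/ (word-final: word-finally) → [p].

[mikumpinubfep]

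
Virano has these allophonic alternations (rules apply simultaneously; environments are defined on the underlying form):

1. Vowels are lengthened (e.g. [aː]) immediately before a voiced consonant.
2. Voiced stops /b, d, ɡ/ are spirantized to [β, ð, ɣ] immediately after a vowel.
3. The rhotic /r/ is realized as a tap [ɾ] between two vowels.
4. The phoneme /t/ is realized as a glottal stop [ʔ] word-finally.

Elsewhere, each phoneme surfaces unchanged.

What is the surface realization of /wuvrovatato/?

Rule 1 applies to /u/ (between /w/ and /v/: before a voiced consonant) → [uː].
/r/ (between /v/ and /o/) is in the target of rule 3 but the environment (between two vowels) is not met → [r].
/o/ (between /r/ and /v/) occurs before a voiced consonant → [oː] by rule 1.
/a/ (between /v/ and /t/) fails the environment for rule 1, so it stays [a].
/t/ (between /a/ and /a/) fails the environment for rule 4, so it stays [t].
/a/ (between /t/ and /t/) is in the target of rule 1 but the environment (before a voiced consonant) is not met → [a].
/t/ (between /a/ and /o/) fails the environment for rule 4, so it stays [t].
/o/ (word-final) is in the target of rule 1 but the environment (before a voiced consonant) is not met → [o].

[wuːvroːvatato]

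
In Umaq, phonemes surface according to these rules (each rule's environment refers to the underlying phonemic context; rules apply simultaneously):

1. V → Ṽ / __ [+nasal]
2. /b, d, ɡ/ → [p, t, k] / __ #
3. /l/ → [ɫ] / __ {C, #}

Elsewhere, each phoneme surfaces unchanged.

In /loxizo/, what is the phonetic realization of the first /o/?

[o]

/o/ — between /l/ and /x/; rule 1 does not apply here → [o].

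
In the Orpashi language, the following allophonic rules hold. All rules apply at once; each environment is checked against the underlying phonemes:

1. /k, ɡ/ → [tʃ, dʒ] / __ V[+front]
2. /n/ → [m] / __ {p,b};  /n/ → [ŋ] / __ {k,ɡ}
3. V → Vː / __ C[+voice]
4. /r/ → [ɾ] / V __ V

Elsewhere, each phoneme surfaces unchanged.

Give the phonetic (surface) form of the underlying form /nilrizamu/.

[niːlriːzaːmu]

/n/ — word-initial; rule 2 does not apply here → [n].
/i/ (between /n/ and /l/) occurs before a voiced consonant → [iː] by rule 3.
/l/ stays [l].
/r/ — between /l/ and /i/; rule 4 does not apply here → [r].
/i/ — between /r/ and /z/, before a voiced consonant — surfaces as [iː] (rule 3).
/z/ stays [z].
Rule 3 applies to /a/ (between /z/ and /m/: before a voiced consonant) → [aː].
/m/ — not in any rule's target class → [m].
/u/ (word-final): rule 3 targets it, but not before a voiced consonant → unchanged [u].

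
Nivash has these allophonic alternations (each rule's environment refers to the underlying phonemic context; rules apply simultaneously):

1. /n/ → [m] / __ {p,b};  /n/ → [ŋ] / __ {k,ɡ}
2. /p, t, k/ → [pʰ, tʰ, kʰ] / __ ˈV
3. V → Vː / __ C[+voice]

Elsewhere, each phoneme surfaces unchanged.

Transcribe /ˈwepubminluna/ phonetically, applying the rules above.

[ˈwepuːbmiːnluːna]

/e/ — between /w/ and /p/; rule 3 does not apply here → [e].
/p/ (between /e/ and /u/): rule 2 targets it, but not immediately before a stressed vowel → unchanged [p].
/u/ (between /p/ and /b/) occurs before a voiced consonant → [uː] by rule 3.
/i/ meets the environment for rule 3 (before a voiced consonant) → [iː].
/n/ — between /i/ and /l/; rule 1 does not apply here → [n].
/u/ — between /l/ and /n/, before a voiced consonant — surfaces as [uː] (rule 3).
/n/ (between /u/ and /a/) is in the target of rule 1 but the environment (before a labial or velar stop) is not met → [n].
/a/ (word-final) fails the environment for rule 3, so it stays [a].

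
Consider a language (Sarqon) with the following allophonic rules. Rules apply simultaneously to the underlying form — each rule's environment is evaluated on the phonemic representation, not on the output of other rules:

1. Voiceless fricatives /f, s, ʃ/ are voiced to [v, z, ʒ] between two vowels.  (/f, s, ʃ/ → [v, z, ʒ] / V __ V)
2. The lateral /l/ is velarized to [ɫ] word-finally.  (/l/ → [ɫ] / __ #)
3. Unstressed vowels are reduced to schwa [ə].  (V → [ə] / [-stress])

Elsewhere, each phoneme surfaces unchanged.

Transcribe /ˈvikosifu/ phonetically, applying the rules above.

[ˈvikəzəvə]

/v/ (word-initial): no rule targets it → [v].
/i/ (between /v/ and /k/): rule 3 targets it, but not in an unstressed syllable → unchanged [i].
/k/ — not in any rule's target class → [k].
/o/ meets the environment for rule 3 (in an unstressed syllable) → [ə].
/s/ meets the environment for rule 1 (between two vowels) → [z].
/i/ (between /s/ and /f/) occurs in an unstressed syllable → [ə] by rule 3.
/f/ — between /i/ and /u/, between two vowels — surfaces as [v] (rule 1).
Rule 3 applies to /u/ (word-final: in an unstressed syllable) → [ə].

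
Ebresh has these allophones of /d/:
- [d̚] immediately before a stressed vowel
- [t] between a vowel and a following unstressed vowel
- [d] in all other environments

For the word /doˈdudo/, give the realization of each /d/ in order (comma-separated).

[d], [d̚], [t]

Occurrence 1 (position 1): no conditioning environment matches → elsewhere allophone [d].
Occurrence 2 (position 3): immediately before a stressed vowel → [d̚].
Occurrence 3 (position 5): between a vowel and a following unstressed vowel → [t].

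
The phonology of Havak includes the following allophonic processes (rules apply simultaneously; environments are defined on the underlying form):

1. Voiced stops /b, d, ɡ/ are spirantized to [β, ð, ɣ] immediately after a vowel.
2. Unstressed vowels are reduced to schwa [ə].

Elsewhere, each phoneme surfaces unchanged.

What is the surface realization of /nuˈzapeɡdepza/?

Rule 2 applies to /u/ (between /n/ and /z/: in an unstressed syllable) → [ə].
/a/ (between /z/ and /p/) is in the target of rule 2 but the environment (in an unstressed syllable) is not met → [a].
/e/ (between /p/ and /ɡ/): in an unstressed syllable, so rule 2 applies → [ə].
/ɡ/ meets the environment for rule 1 (immediately after a vowel) → [ɣ].
/d/ (between /ɡ/ and /e/): rule 1 targets it, but not immediately after a vowel → unchanged [d].
/e/ meets the environment for rule 2 (in an unstressed syllable) → [ə].
/a/ — word-final, in an unstressed syllable — surfaces as [ə] (rule 2).

[nəˈzapəɣdəpzə]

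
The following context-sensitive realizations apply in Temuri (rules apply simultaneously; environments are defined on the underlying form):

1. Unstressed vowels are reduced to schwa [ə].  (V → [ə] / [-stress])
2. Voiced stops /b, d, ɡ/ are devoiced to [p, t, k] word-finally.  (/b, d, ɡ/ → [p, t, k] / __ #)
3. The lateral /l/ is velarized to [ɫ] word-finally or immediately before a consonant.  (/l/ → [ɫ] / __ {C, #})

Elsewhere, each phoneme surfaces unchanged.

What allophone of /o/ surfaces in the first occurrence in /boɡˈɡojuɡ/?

[ə]

/o/ — between /b/ and /ɡ/, in an unstressed syllable — surfaces as [ə] (rule 1).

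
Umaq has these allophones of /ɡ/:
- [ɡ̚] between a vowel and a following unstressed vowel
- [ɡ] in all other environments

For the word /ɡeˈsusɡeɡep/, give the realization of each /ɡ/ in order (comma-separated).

[ɡ], [ɡ], [ɡ̚]

Occurrence 1 (position 1): no conditioning environment matches → elsewhere allophone [ɡ].
Occurrence 2 (position 6): no conditioning environment matches → elsewhere allophone [ɡ].
Occurrence 3 (position 8): between a vowel and a following unstressed vowel → [ɡ̚].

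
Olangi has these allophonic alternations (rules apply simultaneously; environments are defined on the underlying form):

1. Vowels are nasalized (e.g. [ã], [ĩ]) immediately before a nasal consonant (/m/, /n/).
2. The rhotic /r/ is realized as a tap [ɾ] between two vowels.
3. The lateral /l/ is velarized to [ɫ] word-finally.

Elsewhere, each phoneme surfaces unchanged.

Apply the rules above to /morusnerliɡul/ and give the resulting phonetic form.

/m/ (word-initial): no rule targets it → [m].
/o/ (between /m/ and /r/): rule 1 targets it, but not before a nasal consonant → unchanged [o].
/r/ meets the environment for rule 2 (between two vowels) → [ɾ].
/u/ — between /r/ and /s/; rule 1 does not apply here → [u].
/s/ (between /u/ and /n/) is unaffected → [s].
/n/ stays [n].
/e/ (between /n/ and /r/) is in the target of rule 1 but the environment (before a nasal consonant) is not met → [e].
/r/ — between /e/ and /l/; rule 2 does not apply here → [r].
/l/ — between /r/ and /i/; rule 3 does not apply here → [l].
/i/ (between /l/ and /ɡ/) is in the target of rule 1 but the environment (before a nasal consonant) is not met → [i].
/ɡ/ stays [ɡ].
/u/ (between /ɡ/ and /l/) is in the target of rule 1 but the environment (before a nasal consonant) is not met → [u].
/l/ (word-final): word-finally, so rule 3 applies → [ɫ].

[moɾusnerliɡuɫ]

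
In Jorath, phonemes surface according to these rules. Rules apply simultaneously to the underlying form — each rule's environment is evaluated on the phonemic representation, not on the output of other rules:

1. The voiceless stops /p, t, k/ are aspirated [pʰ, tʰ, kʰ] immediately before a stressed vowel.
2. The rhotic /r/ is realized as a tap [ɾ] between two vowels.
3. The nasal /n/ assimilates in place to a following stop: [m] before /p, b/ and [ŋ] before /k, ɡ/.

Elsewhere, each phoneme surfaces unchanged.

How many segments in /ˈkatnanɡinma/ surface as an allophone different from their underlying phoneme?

Segments that undergo a rule: /k/ → [kʰ] (rule 1); /n/ → [ŋ] (rule 3).
All other segments surface unchanged.

2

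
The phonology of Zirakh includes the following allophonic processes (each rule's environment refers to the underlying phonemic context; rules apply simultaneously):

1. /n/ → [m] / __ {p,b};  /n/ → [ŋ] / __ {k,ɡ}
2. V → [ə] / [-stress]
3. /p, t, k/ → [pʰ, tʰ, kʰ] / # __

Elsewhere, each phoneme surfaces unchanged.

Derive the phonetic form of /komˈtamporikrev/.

/k/ (word-initial): word-initially, so rule 3 applies → [kʰ].
/o/ (between /k/ and /m/): in an unstressed syllable, so rule 2 applies → [ə].
/m/ (between /o/ and /t/) is unaffected → [m].
/t/ — between /m/ and /a/; rule 3 does not apply here → [t].
/a/ — between /t/ and /m/; rule 2 does not apply here → [a].
/m/ (between /a/ and /p/) is unaffected → [m].
/p/ — between /m/ and /o/; rule 3 does not apply here → [p].
/o/ — between /p/ and /r/, in an unstressed syllable — surfaces as [ə] (rule 2).
/r/ (between /o/ and /i/): no rule targets it → [r].
Rule 2 applies to /i/ (between /r/ and /k/: in an unstressed syllable) → [ə].
/k/ (between /i/ and /r/): rule 3 targets it, but not word-initially → unchanged [k].
/r/ (between /k/ and /e/) is unaffected → [r].
/e/ meets the environment for rule 2 (in an unstressed syllable) → [ə].
/v/ (word-final) is unaffected → [v].

[kʰəmˈtampərəkrəv]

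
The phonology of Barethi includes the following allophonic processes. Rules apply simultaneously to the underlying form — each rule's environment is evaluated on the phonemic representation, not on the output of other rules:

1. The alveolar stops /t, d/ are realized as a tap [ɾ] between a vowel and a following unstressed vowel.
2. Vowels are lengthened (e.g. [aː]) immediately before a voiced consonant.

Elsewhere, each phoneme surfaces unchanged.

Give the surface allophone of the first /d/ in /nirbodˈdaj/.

[d]

/d/ (between /o/ and /d/) is in the target of rule 1 but the environment (between a vowel and a following unstressed vowel) is not met → [d].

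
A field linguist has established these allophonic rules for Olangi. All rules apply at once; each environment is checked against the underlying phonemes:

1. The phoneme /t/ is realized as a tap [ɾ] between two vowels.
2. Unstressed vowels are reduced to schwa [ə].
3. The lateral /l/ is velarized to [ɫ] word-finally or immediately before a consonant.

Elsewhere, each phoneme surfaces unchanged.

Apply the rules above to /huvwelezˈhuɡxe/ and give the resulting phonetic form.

[həvwələzˈhuɡxə]

/h/ stays [h].
/u/ — between /h/ and /v/, in an unstressed syllable — surfaces as [ə] (rule 2).
/v/ stays [v].
/w/ (between /v/ and /e/) is unaffected → [w].
/e/ (between /w/ and /l/) occurs in an unstressed syllable → [ə] by rule 2.
/l/ (between /e/ and /e/): rule 3 targets it, but not word-finally or immediately before a consonant → unchanged [l].
/e/ — between /l/ and /z/, in an unstressed syllable — surfaces as [ə] (rule 2).
/z/ stays [z].
/h/ (between /z/ and /u/): no rule targets it → [h].
/u/ (between /h/ and /ɡ/) is in the target of rule 2 but the environment (in an unstressed syllable) is not met → [u].
/ɡ/ — not in any rule's target class → [ɡ].
/x/ — not in any rule's target class → [x].
/e/ — word-final, in an unstressed syllable — surfaces as [ə] (rule 2).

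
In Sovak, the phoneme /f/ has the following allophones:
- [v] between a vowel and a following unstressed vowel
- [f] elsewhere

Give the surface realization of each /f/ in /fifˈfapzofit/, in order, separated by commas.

[f], [f], [f], [v]

Occurrence 1 (position 1): no conditioning environment matches → elsewhere allophone [f].
Occurrence 2 (position 3): no conditioning environment matches → elsewhere allophone [f].
Occurrence 3 (position 4): no conditioning environment matches → elsewhere allophone [f].
Occurrence 4 (position 9): between a vowel and a following unstressed vowel → [v].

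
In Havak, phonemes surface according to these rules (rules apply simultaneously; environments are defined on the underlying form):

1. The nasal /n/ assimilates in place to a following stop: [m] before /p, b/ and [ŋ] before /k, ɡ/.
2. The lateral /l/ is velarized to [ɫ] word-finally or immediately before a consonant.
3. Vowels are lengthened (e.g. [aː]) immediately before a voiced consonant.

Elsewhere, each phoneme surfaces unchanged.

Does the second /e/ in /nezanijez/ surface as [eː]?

Yes

/e/ (between /j/ and /z/): before a voiced consonant, so rule 3 applies → [eː].
The actual realization is [eː], which matches [eː].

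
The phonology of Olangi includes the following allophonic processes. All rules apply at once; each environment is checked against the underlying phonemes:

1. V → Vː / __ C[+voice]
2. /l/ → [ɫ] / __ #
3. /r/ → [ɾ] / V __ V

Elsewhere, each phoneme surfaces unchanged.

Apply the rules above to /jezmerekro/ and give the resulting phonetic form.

[jeːzmeːɾekro]

/e/ (between /j/ and /z/) occurs before a voiced consonant → [eː] by rule 1.
/e/ — between /m/ and /r/, before a voiced consonant — surfaces as [eː] (rule 1).
/r/ meets the environment for rule 3 (between two vowels) → [ɾ].
/e/ — between /r/ and /k/; rule 1 does not apply here → [e].
/r/ (between /k/ and /o/) is in the target of rule 3 but the environment (between two vowels) is not met → [r].
/o/ (word-final): rule 1 targets it, but not before a voiced consonant → unchanged [o].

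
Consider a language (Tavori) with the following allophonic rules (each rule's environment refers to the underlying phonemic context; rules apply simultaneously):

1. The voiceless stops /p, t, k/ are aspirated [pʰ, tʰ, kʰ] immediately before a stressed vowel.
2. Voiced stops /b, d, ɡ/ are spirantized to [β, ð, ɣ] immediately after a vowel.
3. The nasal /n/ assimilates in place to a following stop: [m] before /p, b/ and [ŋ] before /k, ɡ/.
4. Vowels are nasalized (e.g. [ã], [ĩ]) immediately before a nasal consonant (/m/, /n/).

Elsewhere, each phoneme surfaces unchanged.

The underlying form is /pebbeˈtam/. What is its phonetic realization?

/p/ (word-initial): rule 1 targets it, but not immediately before a stressed vowel → unchanged [p].
/e/ — between /p/ and /b/; rule 4 does not apply here → [e].
/b/ meets the environment for rule 2 (immediately after a vowel) → [β].
/b/ (between /b/ and /e/): rule 2 targets it, but not immediately after a vowel → unchanged [b].
/e/ — between /b/ and /t/; rule 4 does not apply here → [e].
Rule 1 applies to /t/ (between /e/ and /a/: immediately before a stressed vowel) → [tʰ].
/a/ — between /t/ and /m/, before a nasal consonant — surfaces as [ã] (rule 4).
/m/ — not in any rule's target class → [m].

[peβbeˈtʰãm]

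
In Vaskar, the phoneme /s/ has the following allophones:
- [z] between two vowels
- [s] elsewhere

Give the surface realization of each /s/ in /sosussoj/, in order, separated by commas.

Occurrence 1 (position 1): no conditioning environment matches → elsewhere allophone [s].
Occurrence 2 (position 3): between two vowels → [z].
Occurrence 3 (position 5): no conditioning environment matches → elsewhere allophone [s].
Occurrence 4 (position 6): no conditioning environment matches → elsewhere allophone [s].

[s], [z], [s], [s]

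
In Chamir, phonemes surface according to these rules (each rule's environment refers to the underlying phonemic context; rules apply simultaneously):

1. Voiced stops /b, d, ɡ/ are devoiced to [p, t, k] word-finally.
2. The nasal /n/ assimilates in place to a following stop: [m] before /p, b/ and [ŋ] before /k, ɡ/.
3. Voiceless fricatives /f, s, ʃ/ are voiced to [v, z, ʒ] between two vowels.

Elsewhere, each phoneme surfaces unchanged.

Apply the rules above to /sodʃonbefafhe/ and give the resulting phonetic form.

/s/ (word-initial) is in the target of rule 3 but the environment (between two vowels) is not met → [s].
/d/ — between /o/ and /ʃ/; rule 1 does not apply here → [d].
/ʃ/ (between /d/ and /o/): rule 3 targets it, but not between two vowels → unchanged [ʃ].
/n/ — between /o/ and /b/, before a labial or velar stop — surfaces as [m] (rule 2).
/b/ (between /n/ and /e/) fails the environment for rule 1, so it stays [b].
/f/ (between /e/ and /a/) occurs between two vowels → [v] by rule 3.
/f/ (between /a/ and /h/): rule 3 targets it, but not between two vowels → unchanged [f].

[sodʃombevafhe]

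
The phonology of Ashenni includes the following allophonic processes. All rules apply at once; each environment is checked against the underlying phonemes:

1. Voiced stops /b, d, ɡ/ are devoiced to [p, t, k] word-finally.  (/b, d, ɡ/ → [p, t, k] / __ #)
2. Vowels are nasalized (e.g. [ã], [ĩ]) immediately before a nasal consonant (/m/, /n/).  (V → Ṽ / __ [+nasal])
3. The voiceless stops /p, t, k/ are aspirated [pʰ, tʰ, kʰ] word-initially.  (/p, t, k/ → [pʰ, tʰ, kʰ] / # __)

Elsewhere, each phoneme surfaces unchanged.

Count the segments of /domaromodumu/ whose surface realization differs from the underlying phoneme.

Segments that undergo a rule: /o/ → [õ] (rule 2); /o/ → [õ] (rule 2); /u/ → [ũ] (rule 2).
All other segments surface unchanged.

3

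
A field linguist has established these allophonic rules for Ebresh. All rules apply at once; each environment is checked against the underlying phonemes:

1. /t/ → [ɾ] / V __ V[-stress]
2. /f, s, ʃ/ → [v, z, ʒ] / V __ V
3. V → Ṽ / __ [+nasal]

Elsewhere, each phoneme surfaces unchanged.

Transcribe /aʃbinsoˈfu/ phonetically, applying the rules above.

[aʃbĩnsoˈvu]

/a/ (word-initial): rule 3 targets it, but not before a nasal consonant → unchanged [a].
/ʃ/ (between /a/ and /b/) is in the target of rule 2 but the environment (between two vowels) is not met → [ʃ].
/b/ (between /ʃ/ and /i/) is unaffected → [b].
/i/ — between /b/ and /n/, before a nasal consonant — surfaces as [ĩ] (rule 3).
/n/ (between /i/ and /s/): no rule targets it → [n].
/s/ (between /n/ and /o/) fails the environment for rule 2, so it stays [s].
/o/ (between /s/ and /f/) fails the environment for rule 3, so it stays [o].
/f/ meets the environment for rule 2 (between two vowels) → [v].
/u/ — word-final; rule 3 does not apply here → [u].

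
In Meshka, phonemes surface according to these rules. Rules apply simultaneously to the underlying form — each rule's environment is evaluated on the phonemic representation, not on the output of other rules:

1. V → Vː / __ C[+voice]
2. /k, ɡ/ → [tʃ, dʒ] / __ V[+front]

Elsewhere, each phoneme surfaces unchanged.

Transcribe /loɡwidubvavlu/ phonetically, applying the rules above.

/l/ (word-initial) is unaffected → [l].
Rule 1 applies to /o/ (between /l/ and /ɡ/: before a voiced consonant) → [oː].
/ɡ/ (between /o/ and /w/): rule 2 targets it, but not before a front vowel → unchanged [ɡ].
/w/ (between /ɡ/ and /i/): no rule targets it → [w].
/i/ — between /w/ and /d/, before a voiced consonant — surfaces as [iː] (rule 1).
/d/ (between /i/ and /u/) is unaffected → [d].
Rule 1 applies to /u/ (between /d/ and /b/: before a voiced consonant) → [uː].
/b/ — not in any rule's target class → [b].
/v/ — not in any rule's target class → [v].
/a/ (between /v/ and /v/): before a voiced consonant, so rule 1 applies → [aː].
/v/ — not in any rule's target class → [v].
/l/ — not in any rule's target class → [l].
/u/ (word-final) is in the target of rule 1 but the environment (before a voiced consonant) is not met → [u].

[loːɡwiːduːbvaːvlu]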